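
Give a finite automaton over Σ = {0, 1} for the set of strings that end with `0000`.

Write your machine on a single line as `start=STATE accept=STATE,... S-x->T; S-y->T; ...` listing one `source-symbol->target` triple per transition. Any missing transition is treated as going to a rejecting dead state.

start=S0; accept=S4; S0-0->S1; S0-1->S0; S1-0->S2; S1-1->S0; S2-0->S3; S2-1->S0; S3-0->S4; S3-1->S0; S4-0->S4; S4-1->S0

Remember how much of `0000` the current input suffix matches. State S0 means no match yet; S1 means the last symbol is `0`; S2 means the last 2 symbols are `00`; S3 means the last 3 symbols are `000`; S4 means the last 4 symbols are `0000`. Only S4 accepts. On a mismatch, fall back to the longest proper suffix that is still a prefix of `0000`.
A 5-state machine:
        0   1  
>  S0   S1  S0 
   S1   S2  S0 
   S2   S3  S0 
   S3   S4  S0 
 * S4   S4  S0 
(> = start, * = accepting)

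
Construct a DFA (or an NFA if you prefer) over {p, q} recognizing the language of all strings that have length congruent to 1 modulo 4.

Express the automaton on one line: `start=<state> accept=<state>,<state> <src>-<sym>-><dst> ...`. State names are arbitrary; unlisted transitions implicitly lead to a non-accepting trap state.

Count input length modulo 4: every symbol advances one step around the cycle A → B → C → D → A. Accept at B.
With 4 states:
       p  q 
>  A   B  B 
 * B   C  C 
   C   D  D 
   D   A  A 
(> = start, * = accepting)

start=A accept=B A-p->B A-q->B B-p->C B-q->C C-p->D C-q->D D-p->A D-q->A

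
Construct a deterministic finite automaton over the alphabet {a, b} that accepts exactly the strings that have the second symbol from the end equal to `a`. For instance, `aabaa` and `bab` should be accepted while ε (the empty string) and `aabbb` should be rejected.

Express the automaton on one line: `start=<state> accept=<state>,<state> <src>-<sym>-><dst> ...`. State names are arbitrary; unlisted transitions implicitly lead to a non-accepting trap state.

A DFA must remember the last 2 symbols (since which symbol is second-to-last isn't known until the input ends). Use one state per possible window of the last ≤2 symbols; accept from those whose window starts with `a`.
A 7-state machine:
        a   b  
>  q0   q1  q2 
   q1   q3  q4 
   q2   q5  q6 
 * q3   q3  q4 
 * q4   q5  q6 
   q5   q3  q4 
   q6   q5  q6 
(> = start, * = accepting)

start=q0 accept=q3,q4 q0-a->q1 q0-b->q2 q1-a->q3 q1-b->q4 q2-a->q5 q2-b->q6 q3-a->q3 q3-b->q4 q4-a->q5 q4-b->q6 q5-a->q3 q5-b->q4 q6-a->q5 q6-b->q6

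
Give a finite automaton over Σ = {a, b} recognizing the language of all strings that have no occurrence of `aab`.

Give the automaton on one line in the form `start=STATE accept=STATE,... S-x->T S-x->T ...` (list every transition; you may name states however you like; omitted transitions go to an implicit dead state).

start=q0 accept=q0,q1,q2 q0-a->q1 q0-b->q0 q1-a->q2 q1-b->q0 q2-a->q2 q2-b->q3 q3-a->q3 q3-b->q3

This is the complement of 'contains `aab`'. Use the same substring-matching states — q0 through q3 holding how much of `aab` has just been matched — but flip the accepting set: everything except the trap q3 accepts.
A 4-state machine:
        a   b  
>* q0   q1  q0 
 * q1   q2  q0 
 * q2   q2  q3 
   q3   q3  q3 
(> = start, * = accepting)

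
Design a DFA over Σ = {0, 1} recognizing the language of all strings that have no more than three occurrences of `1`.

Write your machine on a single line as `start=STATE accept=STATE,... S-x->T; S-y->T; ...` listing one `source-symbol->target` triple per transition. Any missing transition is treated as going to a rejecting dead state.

start=q0; accept=q0,q1,q2,q3; q0-0->q0; q0-1->q1; q1-0->q1; q1-1->q2; q2-0->q2; q2-1->q3; q3-0->q3; q3-1->q4; q4-0->q4; q4-1->q4

Count `1`s, saturating at 4: states q0 through q3 mean 0 through 3 `1`s seen; q4 means more than 3. Each `1` increments (capped at q4); other symbols loop. Accept from {q0, q1, q2, q3}.
        0   1  
>* q0   q0  q1 
 * q1   q1  q2 
 * q2   q2  q3 
 * q3   q3  q4 
   q4   q4  q4 
(> = start, * = accepting)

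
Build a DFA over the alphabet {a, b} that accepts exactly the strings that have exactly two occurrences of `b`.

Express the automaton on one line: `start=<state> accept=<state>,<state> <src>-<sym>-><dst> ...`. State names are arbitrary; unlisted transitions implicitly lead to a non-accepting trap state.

Only the number of `b`s matters, and only up to 3. Make a chain q0 → q1 → q2 → q3 advanced by each `b` (with q3 absorbing); every other symbol self-loops. The accepting set is {q2}.
With 4 states:
        a   b  
>  q0   q0  q1 
   q1   q1  q2 
 * q2   q2  q3 
   q3   q3  q3 
(> = start, * = accepting)

start=q0 accept=q2 q0-a->q0 q0-b->q1 q1-a->q1 q1-b->q2 q2-a->q2 q2-b->q3 q3-a->q3 q3-b->q3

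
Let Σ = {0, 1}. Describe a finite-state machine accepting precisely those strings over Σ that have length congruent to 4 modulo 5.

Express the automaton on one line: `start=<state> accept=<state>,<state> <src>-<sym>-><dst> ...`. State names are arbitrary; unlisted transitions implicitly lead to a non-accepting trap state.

Only the length mod 5 matters, so use a 5-cycle: from any state, every input symbol moves to the next state, wrapping E back to A. Mark E accepting.
5 states suffice.
       0  1 
>  A   B  B 
   B   C  C 
   C   D  D 
   D   E  E 
 * E   A  A 
(> = start, * = accepting)

start=A accept=E A-0->B A-1->B B-0->C B-1->C C-0->D C-1->D D-0->E D-1->E E-0->A E-1->A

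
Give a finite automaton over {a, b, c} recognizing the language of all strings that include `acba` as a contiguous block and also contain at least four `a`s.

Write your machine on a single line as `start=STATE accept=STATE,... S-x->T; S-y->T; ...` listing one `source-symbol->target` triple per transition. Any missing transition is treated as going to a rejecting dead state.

Run two small machines in parallel and take their product. The first has 5 states tracking whether and how much of `acba` has been seen; the second has 6 states tracking the count of `a`s, saturating at 5. A product state is a pair (one from each), accepting exactly when both do. Equivalent product states are then merged.
15 states suffice.
          a    b    c  
>  q0     q1   q0   q0 
   q1     q2   q3   q4 
   q2     q5   q6   q7 
   q3     q2   q3   q3 
   q4     q2   q8   q3 
   q5     q5   q6   q9 
   q6     q5   q6   q6 
   q7     q5  q10   q6 
   q8    q11   q3   q3 
   q9     q5  q12   q6 
   q10   q13   q6   q6 
   q11   q13  q11  q11 
   q12   q14   q6   q6 
   q13   q14  q13  q13 
 * q14   q14  q14  q14 
(> = start, * = accepting)

start=q0; accept=q14; q0-a->q1; q0-b->q0; q0-c->q0; q1-a->q2; q1-b->q3; q1-c->q4; q2-a->q5; q2-b->q6; q2-c->q7; q3-a->q2; q3-b->q3; q3-c->q3; q4-a->q2; q4-b->q8; q4-c->q3; q5-a->q5; q5-b->q6; q5-c->q9; q6-a->q5; q6-b->q6; q6-c->q6; q7-a->q5; q7-b->q10; q7-c->q6; q8-a->q11; q8-b->q3; q8-c->q3; q9-a->q5; q9-b->q12; q9-c->q6; q10-a->q13; q10-b->q6; q10-c->q6; q11-a->q13; q11-b->q11; q11-c->q11; q12-a->q14; q12-b->q6; q12-c->q6; q13-a->q14; q13-b->q13; q13-c->q13; q14-a->q14; q14-b->q14; q14-c->q14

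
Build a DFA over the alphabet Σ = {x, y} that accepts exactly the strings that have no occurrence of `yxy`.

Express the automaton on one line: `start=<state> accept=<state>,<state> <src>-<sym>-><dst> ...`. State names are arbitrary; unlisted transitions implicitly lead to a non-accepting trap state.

start=S0 accept=S0,S1,S2 S0-x->S0 S0-y->S1 S1-x->S2 S1-y->S1 S2-x->S0 S2-y->S3 S3-x->S3 S3-y->S3

Track partial matches of the forbidden pattern `yxy`. State S3 is a dead state reached once `yxy` has occurred; every other state accepts. S0 means no part of `yxy` is currently matched.
With 4 states:
        x   y  
>* S0   S0  S1 
 * S1   S2  S1 
 * S2   S0  S3 
   S3   S3  S3 
(> = start, * = accepting)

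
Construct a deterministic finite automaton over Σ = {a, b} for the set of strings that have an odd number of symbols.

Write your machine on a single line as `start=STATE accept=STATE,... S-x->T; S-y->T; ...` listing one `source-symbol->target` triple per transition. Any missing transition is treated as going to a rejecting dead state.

start=q0; accept=q1; q0-a->q1; q0-b->q1; q1-a->q0; q1-b->q0

Only the length mod 2 matters, so use a 2-cycle: from any state, every input symbol moves to the next state, wrapping q1 back to q0. Mark q1 accepting.
        a   b  
>  q0   q1  q1 
 * q1   q0  q0 
(> = start, * = accepting)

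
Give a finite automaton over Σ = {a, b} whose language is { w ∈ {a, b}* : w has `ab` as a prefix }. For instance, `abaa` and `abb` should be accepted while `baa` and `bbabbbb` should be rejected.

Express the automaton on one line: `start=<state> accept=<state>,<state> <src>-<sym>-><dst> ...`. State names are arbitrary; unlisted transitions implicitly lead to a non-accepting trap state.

start=q0 accept=q2 q0-a->q1 q0-b->q3 q1-a->q3 q1-b->q2 q2-a->q2 q2-b->q2 q3-a->q3 q3-b->q3

Walk along `ab` while the input agrees: from q0 take `a` to q1, and so on. Any deviation drops to the rejecting sink q3. Once q2 is reached the prefix is confirmed and every continuation is accepted.
        a   b  
>  q0   q1  q3 
   q1   q3  q2 
 * q2   q2  q2 
   q3   q3  q3 
(> = start, * = accepting)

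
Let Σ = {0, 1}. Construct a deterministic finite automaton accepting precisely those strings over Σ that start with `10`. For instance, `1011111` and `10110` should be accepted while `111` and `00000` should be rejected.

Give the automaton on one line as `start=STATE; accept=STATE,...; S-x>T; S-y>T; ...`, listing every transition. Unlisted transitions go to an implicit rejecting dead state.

start=A; accept=C; A-0>D; A-1>B; B-0>C; B-1>D; C-0>C; C-1>C; D-0>D; D-1>D

Walk along `10` while the input agrees: from A take `1` to B, and so on. Any deviation drops to the rejecting sink D. Once C is reached the prefix is confirmed and every continuation is accepted.
With 4 states:
       0  1 
>  A   D  B 
   B   C  D 
 * C   C  C 
   D   D  D 
(> = start, * = accepting)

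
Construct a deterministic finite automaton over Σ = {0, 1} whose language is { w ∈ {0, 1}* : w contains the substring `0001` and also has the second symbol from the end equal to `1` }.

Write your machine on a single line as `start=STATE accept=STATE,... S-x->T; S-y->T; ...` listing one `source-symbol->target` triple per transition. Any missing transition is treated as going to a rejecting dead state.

start=q0; accept=q5,q6; q0-0->q1; q0-1->q0; q1-0->q2; q1-1->q0; q2-0->q3; q2-1->q0; q3-0->q3; q3-1->q4; q4-0->q5; q4-1->q6; q5-0->q3; q5-1->q4; q6-0->q5; q6-1->q6

Run two small machines in parallel and take their product. One (5 states) tracks whether and how much of `0001` has been seen; the other (7 states) tracks the last 2 symbols read. Each combined state is a pair, one component from each; accept when both components accept. Minimizing collapses redundant product states.
        0   1  
>  q0   q1  q0 
   q1   q2  q0 
   q2   q3  q0 
   q3   q3  q4 
   q4   q5  q6 
 * q5   q3  q4 
 * q6   q5  q6 
(> = start, * = accepting)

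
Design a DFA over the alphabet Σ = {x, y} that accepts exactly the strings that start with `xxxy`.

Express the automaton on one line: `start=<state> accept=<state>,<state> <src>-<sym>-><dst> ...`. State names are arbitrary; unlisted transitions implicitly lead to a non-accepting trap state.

start=q0 accept=q4 q0-x->q1 q0-y->q5 q1-x->q2 q1-y->q5 q2-x->q3 q2-y->q5 q3-x->q5 q3-y->q4 q4-x->q4 q4-y->q4 q5-x->q5 q5-y->q5

Walk along `xxxy` while the input agrees: from q0 take `x` to q1, and so on. Any deviation drops to the rejecting sink q5. Once q4 is reached the prefix is confirmed and every continuation is accepted.
A 6-state machine:
        x   y  
>  q0   q1  q5 
   q1   q2  q5 
   q2   q3  q5 
   q3   q5  q4 
 * q4   q4  q4 
   q5   q5  q5 
(> = start, * = accepting)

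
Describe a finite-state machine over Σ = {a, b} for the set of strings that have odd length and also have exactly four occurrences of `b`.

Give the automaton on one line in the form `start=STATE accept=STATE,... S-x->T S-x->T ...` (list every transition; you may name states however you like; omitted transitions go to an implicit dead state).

start=S0 accept=S9 S0-a->S1 S0-b->S2 S1-a->S0 S1-b->S3 S2-a->S3 S2-b->S4 S3-a->S2 S3-b->S5 S4-a->S5 S4-b->S6 S5-a->S4 S5-b->S7 S6-a->S7 S6-b->S8 S7-a->S6 S7-b->S9 S8-a->S9 S8-b->S10 S9-a->S8 S9-b->S10 S10-a->S10 S10-b->S10

Handle the two conditions separately and then intersect. The first has 2 states tracking the input length modulo 2; the second has 6 states tracking the count of `b`s, saturating at 5. A product state is a pair (one from each), accepting exactly when both do. Minimizing collapses redundant product states.
An 11-state machine:
          a    b  
>  S0     S1   S2 
   S1     S0   S3 
   S2     S3   S4 
   S3     S2   S5 
   S4     S5   S6 
   S5     S4   S7 
   S6     S7   S8 
   S7     S6   S9 
   S8     S9  S10 
 * S9     S8  S10 
   S10   S10  S10 
(> = start, * = accepting)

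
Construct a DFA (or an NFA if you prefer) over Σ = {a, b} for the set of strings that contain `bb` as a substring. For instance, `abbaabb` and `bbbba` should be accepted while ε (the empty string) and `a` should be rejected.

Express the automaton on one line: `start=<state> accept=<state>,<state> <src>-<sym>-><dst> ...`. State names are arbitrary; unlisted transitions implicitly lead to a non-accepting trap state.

start=s0 accept=s2 s0-a->s0 s0-b->s1 s1-a->s0 s1-b->s2 s2-a->s2 s2-b->s2

Track how much of `bb` has been matched so far: state s0 is no progress, s2 is the absorbing accept state reached once `bb` has occurred. Intermediate states record partial matches; on a mismatch, fall back to the longest reusable overlap.
        a   b  
>  s0   s0  s1 
   s1   s0  s2 
 * s2   s2  s2 
(> = start, * = accepting)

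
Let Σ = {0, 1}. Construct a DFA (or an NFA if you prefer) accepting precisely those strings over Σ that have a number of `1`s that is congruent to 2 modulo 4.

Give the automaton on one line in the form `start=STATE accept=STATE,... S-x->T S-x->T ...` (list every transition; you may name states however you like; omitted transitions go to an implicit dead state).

start=q0 accept=q2 q0-0->q0 q0-1->q1 q1-0->q1 q1-1->q2 q2-0->q2 q2-1->q3 q3-0->q3 q3-1->q0

The only thing that matters is how many `1`s have appeared, reduced mod 4. Use one state per residue: q0 for 0, …, q3 for 3. Reading `1` moves to the next residue; anything else stays put. q2 is accepting.
A 4-state machine:
        0   1  
>  q0   q0  q1 
   q1   q1  q2 
 * q2   q2  q3 
   q3   q3  q0 
(> = start, * = accepting)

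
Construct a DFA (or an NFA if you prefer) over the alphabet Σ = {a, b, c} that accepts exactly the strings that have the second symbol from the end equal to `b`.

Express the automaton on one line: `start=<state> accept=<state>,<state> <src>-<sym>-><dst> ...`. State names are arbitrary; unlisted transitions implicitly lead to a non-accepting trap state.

start=S0 accept=S7,S8,S9 S0-a->S1 S0-b->S2 S0-c->S3 S1-a->S4 S1-b->S5 S1-c->S6 S2-a->S7 S2-b->S8 S2-c->S9 S3-a->S10 S3-b->S11 S3-c->S12 S4-a->S4 S4-b->S5 S4-c->S6 S5-a->S7 S5-b->S8 S5-c->S9 S6-a->S10 S6-b->S11 S6-c->S12 S7-a->S4 S7-b->S5 S7-c->S6 S8-a->S7 S8-b->S8 S8-c->S9 S9-a->S10 S9-b->S11 S9-c->S12 S10-a->S4 S10-b->S5 S10-c->S6 S11-a->S7 S11-b->S8 S11-c->S9 S12-a->S10 S12-b->S11 S12-c->S12

Because acceptance depends on a position counted from the end, the machine has to buffer the most recent 2 symbols. Make each state the string of the last up-to-2 symbols read; on input `x` shift the window left and append `x`. Accept when the buffered window has length 2 and begins with `b`.
13 states suffice.
          a    b    c  
>  S0     S1   S2   S3 
   S1     S4   S5   S6 
   S2     S7   S8   S9 
   S3    S10  S11  S12 
   S4     S4   S5   S6 
   S5     S7   S8   S9 
   S6    S10  S11  S12 
 * S7     S4   S5   S6 
 * S8     S7   S8   S9 
 * S9    S10  S11  S12 
   S10    S4   S5   S6 
   S11    S7   S8   S9 
   S12   S10  S11  S12 
(> = start, * = accepting)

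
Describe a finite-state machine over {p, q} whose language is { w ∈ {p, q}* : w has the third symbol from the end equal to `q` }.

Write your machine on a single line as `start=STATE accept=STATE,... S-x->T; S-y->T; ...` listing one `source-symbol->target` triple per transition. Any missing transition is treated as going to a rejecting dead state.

A DFA must remember the last 3 symbols (since which symbol is third-to-last isn't known until the input ends). Use one state per possible window of the last ≤3 symbols; accept from those whose window starts with `q`.
       p  q 
>  A   B  C 
   B   D  E 
   C   F  G 
   D   H  I 
   E   J  K 
   F   L  M 
   G   N  O 
   H   H  I 
   I   J  K 
   J   L  M 
   K   N  O 
 * L   H  I 
 * M   J  K 
 * N   L  M 
 * O   N  O 
(> = start, * = accepting)

start=A; accept=L,M,N,O; A-p->B; A-q->C; B-p->D; B-q->E; C-p->F; C-q->G; D-p->H; D-q->I; E-p->J; E-q->K; F-p->L; F-q->M; G-p->N; G-q->O; H-p->H; H-q->I; I-p->J; I-q->K; J-p->L; J-q->M; K-p->N; K-q->O; L-p->H; L-q->I; M-p->J; M-q->K; N-p->L; N-q->M; O-p->N; O-q->O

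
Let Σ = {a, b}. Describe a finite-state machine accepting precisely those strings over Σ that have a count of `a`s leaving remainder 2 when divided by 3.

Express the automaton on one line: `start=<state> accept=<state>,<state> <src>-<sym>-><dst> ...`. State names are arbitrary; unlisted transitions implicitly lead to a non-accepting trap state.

Keep the running count of `a`s modulo 3: each `a` advances along the cycle q0 → q1 → q2 → q0 while other symbols loop. Accept at q2.
        a   b  
>  q0   q1  q0 
   q1   q2  q1 
 * q2   q0  q2 
(> = start, * = accepting)

start=q0 accept=q2 q0-a->q1 q0-b->q0 q1-a->q2 q1-b->q1 q2-a->q0 q2-b->q2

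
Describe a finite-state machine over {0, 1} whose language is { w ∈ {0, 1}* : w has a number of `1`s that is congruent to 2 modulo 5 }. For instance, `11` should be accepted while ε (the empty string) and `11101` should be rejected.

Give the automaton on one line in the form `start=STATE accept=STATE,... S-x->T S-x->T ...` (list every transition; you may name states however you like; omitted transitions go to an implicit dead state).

Keep the running count of `1`s modulo 5: each `1` advances along the cycle A → B → C → D → E → A while other symbols loop. Accept at C.
5 states suffice.
       0  1 
>  A   A  B 
   B   B  C 
 * C   C  D 
   D   D  E 
   E   E  A 
(> = start, * = accepting)

start=A accept=C A-0->A A-1->B B-0->B B-1->C C-0->C C-1->D D-0->D D-1->E E-0->E E-1->A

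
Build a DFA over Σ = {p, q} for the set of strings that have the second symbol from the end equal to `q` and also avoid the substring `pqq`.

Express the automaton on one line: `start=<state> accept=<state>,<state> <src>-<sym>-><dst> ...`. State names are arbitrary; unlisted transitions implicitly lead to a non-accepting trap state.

Run two small machines in parallel and take their product. The first has 7 states tracking the last 2 symbols read; the second has 4 states tracking partial matches of the forbidden pattern `pqq`. A product state is a pair (one from each), accepting exactly when both do.
          p    q  
>  S0     S1   S2 
   S1     S3   S4 
   S2     S5   S6 
   S3     S3   S4 
   S4     S5   S7 
 * S5     S3   S4 
 * S6     S5   S6 
   S7     S8   S7 
   S8     S9  S10 
   S9     S9  S10 
   S10    S8   S7 
(> = start, * = accepting)

start=S0 accept=S5,S6 S0-p->S1 S0-q->S2 S1-p->S3 S1-q->S4 S2-p->S5 S2-q->S6 S3-p->S3 S3-q->S4 S4-p->S5 S4-q->S7 S5-p->S3 S5-q->S4 S6-p->S5 S6-q->S6 S7-p->S8 S7-q->S7 S8-p->S9 S8-q->S10 S9-p->S9 S9-q->S10 S10-p->S8 S10-q->S7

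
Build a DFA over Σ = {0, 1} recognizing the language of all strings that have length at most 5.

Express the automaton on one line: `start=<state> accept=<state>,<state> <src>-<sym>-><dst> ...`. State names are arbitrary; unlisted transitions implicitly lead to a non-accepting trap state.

We only need to distinguish lengths 0, 1, …, 5, and '>5'. Chain A → B → C → D → E → F → G on every symbol, with G looping. Accepting states: {A, B, C, D, E, F}.
       0  1 
>* A   B  B 
 * B   C  C 
 * C   D  D 
 * D   E  E 
 * E   F  F 
 * F   G  G 
   G   G  G 
(> = start, * = accepting)

start=A accept=A,B,C,D,E,F A-0->B A-1->B B-0->C B-1->C C-0->D C-1->D D-0->E D-1->E E-0->F E-1->F F-0->G F-1->G G-0->G G-1->G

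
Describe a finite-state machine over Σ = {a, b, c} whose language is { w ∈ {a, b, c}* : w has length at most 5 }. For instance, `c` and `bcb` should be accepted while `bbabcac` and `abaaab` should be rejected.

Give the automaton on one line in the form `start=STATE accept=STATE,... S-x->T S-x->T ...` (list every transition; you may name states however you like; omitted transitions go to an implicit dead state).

start=s0 accept=s0,s1,s2,s3,s4,s5 s0-a->s1 s0-b->s1 s0-c->s1 s1-a->s2 s1-b->s2 s1-c->s2 s2-a->s3 s2-b->s3 s2-c->s3 s3-a->s4 s3-b->s4 s3-c->s4 s4-a->s5 s4-b->s5 s4-c->s5 s5-a->s6 s5-b->s6 s5-c->s6 s6-a->s6 s6-b->s6 s6-c->s6

We only need to distinguish lengths 0, 1, …, 5, and '>5'. Chain s0 → s1 → s2 → s3 → s4 → s5 → s6 on every symbol, with s6 looping. Accepting states: {s0, s1, s2, s3, s4, s5}.
        a   b   c  
>* s0   s1  s1  s1 
 * s1   s2  s2  s2 
 * s2   s3  s3  s3 
 * s3   s4  s4  s4 
 * s4   s5  s5  s5 
 * s5   s6  s6  s6 
   s6   s6  s6  s6 
(> = start, * = accepting)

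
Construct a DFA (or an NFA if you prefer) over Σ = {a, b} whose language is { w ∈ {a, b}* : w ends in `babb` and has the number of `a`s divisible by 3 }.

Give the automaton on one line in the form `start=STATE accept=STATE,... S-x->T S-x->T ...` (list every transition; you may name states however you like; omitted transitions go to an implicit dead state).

Handle the two conditions separately and then intersect. The first has 5 states tracking how much of the suffix `babb` has currently been matched; the second has 3 states tracking the count of `a`s modulo 3. A product state is a pair (one from each), accepting exactly when both do.
          a    b  
>  s0     s1   s2 
   s1     s3   s4 
   s2     s5   s2 
   s3     s0   s6 
   s4     s7   s4 
   s5     s3   s8 
   s6     s9   s6 
   s7     s0  s10 
   s8     s7  s11 
   s9     s1  s12 
   s10    s9  s13 
   s11    s7   s4 
   s12    s5  s14 
   s13    s9   s6 
 * s14    s5   s2 
(> = start, * = accepting)

start=s0 accept=s14 s0-a->s1 s0-b->s2 s1-a->s3 s1-b->s4 s2-a->s5 s2-b->s2 s3-a->s0 s3-b->s6 s4-a->s7 s4-b->s4 s5-a->s3 s5-b->s8 s6-a->s9 s6-b->s6 s7-a->s0 s7-b->s10 s8-a->s7 s8-b->s11 s9-a->s1 s9-b->s12 s10-a->s9 s10-b->s13 s11-a->s7 s11-b->s4 s12-a->s5 s12-b->s14 s13-a->s9 s13-b->s6 s14-a->s5 s14-b->s2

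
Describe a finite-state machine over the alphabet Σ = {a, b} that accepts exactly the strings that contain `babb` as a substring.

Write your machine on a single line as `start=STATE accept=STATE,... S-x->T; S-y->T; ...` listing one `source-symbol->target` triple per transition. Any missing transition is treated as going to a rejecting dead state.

States q0..q3 record the length of the longest prefix of `babb` that matches the current input suffix. Reaching q4 means `babb` has been seen, and we stay there forever. Accept from q4.
A 5-state machine:
        a   b  
>  q0   q0  q1 
   q1   q2  q1 
   q2   q0  q3 
   q3   q2  q4 
 * q4   q4  q4 
(> = start, * = accepting)

start=q0; accept=q4; q0-a->q0; q0-b->q1; q1-a->q2; q1-b->q1; q2-a->q0; q2-b->q3; q3-a->q2; q3-b->q4; q4-a->q4; q4-b->q4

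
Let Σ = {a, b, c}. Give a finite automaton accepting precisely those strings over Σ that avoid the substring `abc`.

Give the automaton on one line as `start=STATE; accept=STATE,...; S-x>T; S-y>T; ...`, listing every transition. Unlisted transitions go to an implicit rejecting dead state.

start=q0; accept=q0,q1,q2; q0-a>q1; q0-b>q0; q0-c>q0; q1-a>q1; q1-b>q2; q1-c>q0; q2-a>q1; q2-b>q0; q2-c>q3; q3-a>q3; q3-b>q3; q3-c>q3

This is the complement of 'contains `abc`'. Use the same substring-matching states — q0 through q3 holding how much of `abc` has just been matched — but flip the accepting set: everything except the trap q3 accepts.
With 4 states:
        a   b   c  
>* q0   q1  q0  q0 
 * q1   q1  q2  q0 
 * q2   q1  q0  q3 
   q3   q3  q3  q3 
(> = start, * = accepting)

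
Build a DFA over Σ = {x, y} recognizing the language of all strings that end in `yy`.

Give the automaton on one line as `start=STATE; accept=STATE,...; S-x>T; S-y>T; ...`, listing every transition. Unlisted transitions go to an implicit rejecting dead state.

Remember how much of `yy` the current input suffix matches. State q0 means no match yet; q1 means the last symbol is `y`; q2 means the last 2 symbols are `yy`. Only q2 accepts. On a mismatch, fall back to the longest proper suffix that is still a prefix of `yy`.
With 3 states:
        x   y  
>  q0   q0  q1 
   q1   q0  q2 
 * q2   q0  q2 
(> = start, * = accepting)

start=q0; accept=q2; q0-x>q0; q0-y>q1; q1-x>q0; q1-y>q2; q2-x>q0; q2-y>q2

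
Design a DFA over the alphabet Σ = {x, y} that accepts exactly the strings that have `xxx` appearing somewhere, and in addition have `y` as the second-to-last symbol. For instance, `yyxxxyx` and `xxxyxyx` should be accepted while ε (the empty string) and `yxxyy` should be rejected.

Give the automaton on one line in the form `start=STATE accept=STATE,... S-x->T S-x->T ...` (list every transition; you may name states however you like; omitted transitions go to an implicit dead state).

Build one automaton per condition and run them in lockstep. One (4 states) tracks whether and how much of `xxx` has been seen; the other (7 states) tracks the last 2 symbols read. Each combined state is a pair, one component from each; accept when both components accept.
11 states suffice.
          x    y  
>  q0     q1   q2 
   q1     q3   q4 
   q2     q5   q6 
   q3     q7   q4 
   q4     q5   q6 
   q5     q3   q4 
   q6     q5   q6 
   q7     q7   q8 
   q8     q9  q10 
 * q9     q7   q8 
 * q10    q9  q10 
(> = start, * = accepting)

start=q0 accept=q9,q10 q0-x->q1 q0-y->q2 q1-x->q3 q1-y->q4 q2-x->q5 q2-y->q6 q3-x->q7 q3-y->q4 q4-x->q5 q4-y->q6 q5-x->q3 q5-y->q4 q6-x->q5 q6-y->q6 q7-x->q7 q7-y->q8 q8-x->q9 q8-y->q10 q9-x->q7 q9-y->q8 q10-x->q9 q10-y->q10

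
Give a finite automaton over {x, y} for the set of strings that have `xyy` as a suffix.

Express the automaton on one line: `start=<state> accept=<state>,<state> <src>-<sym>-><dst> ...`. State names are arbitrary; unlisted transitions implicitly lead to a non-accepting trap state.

start=S0 accept=S3 S0-x->S1 S0-y->S0 S1-x->S1 S1-y->S2 S2-x->S1 S2-y->S3 S3-x->S1 S3-y->S0

Let each state record the length of the longest suffix of the input read so far that is also a prefix of `xyy`. S1 means the last symbol is `x`; S2 means the last 2 symbols are `xy`; S3 means the last 3 symbols are `xyy`. Accept only at S3, where the string currently ends in `xyy`.
A 4-state machine:
        x   y  
>  S0   S1  S0 
   S1   S1  S2 
   S2   S1  S3 
 * S3   S1  S0 
(> = start, * = accepting)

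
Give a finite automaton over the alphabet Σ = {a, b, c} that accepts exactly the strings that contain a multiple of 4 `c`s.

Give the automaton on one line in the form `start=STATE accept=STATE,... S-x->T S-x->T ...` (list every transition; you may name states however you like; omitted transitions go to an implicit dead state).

start=s0 accept=s0 s0-a->s0 s0-b->s0 s0-c->s1 s1-a->s1 s1-b->s1 s1-c->s2 s2-a->s2 s2-b->s2 s2-c->s3 s3-a->s3 s3-b->s3 s3-c->s0

Keep the running count of `c`s modulo 4: each `c` advances along the cycle s0 → s1 → s2 → s3 → s0 while other symbols loop. Accept at s0.
A 4-state machine:
        a   b   c  
>* s0   s0  s0  s1 
   s1   s1  s1  s2 
   s2   s2  s2  s3 
   s3   s3  s3  s0 
(> = start, * = accepting)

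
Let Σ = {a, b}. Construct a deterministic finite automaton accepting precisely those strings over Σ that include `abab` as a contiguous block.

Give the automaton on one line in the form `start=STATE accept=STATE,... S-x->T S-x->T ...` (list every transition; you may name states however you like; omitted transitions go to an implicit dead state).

start=S0 accept=S4 S0-a->S1 S0-b->S0 S1-a->S1 S1-b->S2 S2-a->S3 S2-b->S0 S3-a->S1 S3-b->S4 S4-a->S4 S4-b->S4

Track how much of `abab` has been matched so far: state S0 is no progress, S4 is the absorbing accept state reached once `abab` has occurred. Intermediate states record partial matches; on a mismatch, fall back to the longest reusable overlap.
A 5-state machine:
        a   b  
>  S0   S1  S0 
   S1   S1  S2 
   S2   S3  S0 
   S3   S1  S4 
 * S4   S4  S4 
(> = start, * = accepting)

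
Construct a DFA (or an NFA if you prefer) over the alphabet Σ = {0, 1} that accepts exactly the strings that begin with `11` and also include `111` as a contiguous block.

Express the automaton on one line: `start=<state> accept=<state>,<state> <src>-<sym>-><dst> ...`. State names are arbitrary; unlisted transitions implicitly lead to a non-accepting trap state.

start=s0 accept=s5 s0-0->s1 s0-1->s2 s1-0->s1 s1-1->s1 s2-0->s1 s2-1->s3 s3-0->s4 s3-1->s5 s4-0->s4 s4-1->s6 s5-0->s5 s5-1->s5 s6-0->s4 s6-1->s3

Run two small machines in parallel and take their product. The first has 4 states tracking whether the input so far still matches the prefix `11`; the second has 4 states tracking whether and how much of `111` has been seen. A product state is a pair (one from each), accepting exactly when both do. Equivalent product states are then merged.
        0   1  
>  s0   s1  s2 
   s1   s1  s1 
   s2   s1  s3 
   s3   s4  s5 
   s4   s4  s6 
 * s5   s5  s5 
   s6   s4  s3 
(> = start, * = accepting)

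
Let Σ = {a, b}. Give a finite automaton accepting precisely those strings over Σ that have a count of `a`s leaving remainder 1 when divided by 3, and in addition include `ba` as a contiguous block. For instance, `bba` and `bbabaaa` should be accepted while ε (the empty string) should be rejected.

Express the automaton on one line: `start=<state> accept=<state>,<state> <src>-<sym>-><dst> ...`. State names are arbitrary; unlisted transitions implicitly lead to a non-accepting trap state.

Run two small machines in parallel and take their product. The first has 3 states tracking the count of `a`s modulo 3; the second has 3 states tracking whether and how much of `ba` has been seen. A product state is a pair (one from each), accepting exactly when both do. Minimizing collapses redundant product states.
A 7-state machine:
        a   b  
>  S0   S1  S2 
   S1   S3  S4 
   S2   S5  S2 
   S3   S0  S6 
   S4   S6  S4 
 * S5   S6  S5 
   S6   S2  S6 
(> = start, * = accepting)

start=S0 accept=S5 S0-a->S1 S0-b->S2 S1-a->S3 S1-b->S4 S2-a->S5 S2-b->S2 S3-a->S0 S3-b->S6 S4-a->S6 S4-b->S4 S5-a->S6 S5-b->S5 S6-a->S2 S6-b->S6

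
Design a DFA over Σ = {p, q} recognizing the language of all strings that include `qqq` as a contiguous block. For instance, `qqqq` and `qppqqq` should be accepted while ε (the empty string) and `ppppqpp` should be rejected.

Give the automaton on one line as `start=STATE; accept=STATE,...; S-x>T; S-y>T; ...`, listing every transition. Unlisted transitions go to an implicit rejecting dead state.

Track how much of `qqq` has been matched so far: state s0 is no progress, s3 is the absorbing accept state reached once `qqq` has occurred. Intermediate states record partial matches; on a mismatch, fall back to the longest reusable overlap.
With 4 states:
        p   q  
>  s0   s0  s1 
   s1   s0  s2 
   s2   s0  s3 
 * s3   s3  s3 
(> = start, * = accepting)

start=s0; accept=s3; s0-p>s0; s0-q>s1; s1-p>s0; s1-q>s2; s2-p>s0; s2-q>s3; s3-p>s3; s3-q>s3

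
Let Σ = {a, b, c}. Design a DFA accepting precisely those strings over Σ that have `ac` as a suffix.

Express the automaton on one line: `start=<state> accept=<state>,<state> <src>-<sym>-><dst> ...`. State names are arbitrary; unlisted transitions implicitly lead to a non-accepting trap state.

start=s0 accept=s2 s0-a->s1 s0-b->s0 s0-c->s0 s1-a->s1 s1-b->s0 s1-c->s2 s2-a->s1 s2-b->s0 s2-c->s0

Remember how much of `ac` the current input suffix matches. State s0 means no match yet; s1 means the last symbol is `a`; s2 means the last 2 symbols are `ac`. Only s2 accepts. On a mismatch, fall back to the longest proper suffix that is still a prefix of `ac`.
3 states suffice.
        a   b   c  
>  s0   s1  s0  s0 
   s1   s1  s0  s2 
 * s2   s1  s0  s0 
(> = start, * = accepting)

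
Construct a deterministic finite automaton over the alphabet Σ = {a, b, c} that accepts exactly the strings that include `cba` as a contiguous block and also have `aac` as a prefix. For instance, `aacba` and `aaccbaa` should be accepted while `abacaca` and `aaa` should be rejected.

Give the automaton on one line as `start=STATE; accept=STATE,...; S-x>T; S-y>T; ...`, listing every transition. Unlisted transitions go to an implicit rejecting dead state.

Handle the two conditions separately and then intersect. The first has 4 states tracking whether and how much of `cba` has been seen; the second has 5 states tracking whether the input so far still matches the prefix `aac`. A product state is a pair (one from each), accepting exactly when both do. Minimizing collapses redundant product states.
With 8 states:
        a   b   c  
>  S0   S1  S2  S2 
   S1   S3  S2  S2 
   S2   S2  S2  S2 
   S3   S2  S2  S4 
   S4   S5  S6  S4 
   S5   S5  S5  S4 
   S6   S7  S5  S4 
 * S7   S7  S7  S7 
(> = start, * = accepting)

start=S0; accept=S7; S0-a>S1; S0-b>S2; S0-c>S2; S1-a>S3; S1-b>S2; S1-c>S2; S2-a>S2; S2-b>S2; S2-c>S2; S3-a>S2; S3-b>S2; S3-c>S4; S4-a>S5; S4-b>S6; S4-c>S4; S5-a>S5; S5-b>S5; S5-c>S4; S6-a>S7; S6-b>S5; S6-c>S4; S7-a>S7; S7-b>S7; S7-c>S7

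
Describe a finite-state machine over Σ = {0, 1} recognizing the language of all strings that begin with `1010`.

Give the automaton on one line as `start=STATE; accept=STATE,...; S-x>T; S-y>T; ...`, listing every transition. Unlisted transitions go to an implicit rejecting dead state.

start=q0; accept=q4; q0-0>q5; q0-1>q1; q1-0>q2; q1-1>q5; q2-0>q5; q2-1>q3; q3-0>q4; q3-1>q5; q4-0>q4; q4-1>q4; q5-0>q5; q5-1>q5

Check the first 4 symbols one by one: q0 through q3 record how many have matched `1010` so far; any wrong symbol goes to the dead state q5. After all 4 match we enter the accepting sink q4.
With 6 states:
        0   1  
>  q0   q5  q1 
   q1   q2  q5 
   q2   q5  q3 
   q3   q4  q5 
 * q4   q4  q4 
   q5   q5  q5 
(> = start, * = accepting)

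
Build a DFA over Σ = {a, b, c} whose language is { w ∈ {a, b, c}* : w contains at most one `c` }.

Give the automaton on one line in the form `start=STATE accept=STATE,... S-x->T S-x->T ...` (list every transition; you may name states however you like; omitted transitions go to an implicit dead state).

Only the number of `c`s matters, and only up to 2. Make a chain s0 → s1 → s2 advanced by each `c` (with s2 absorbing); every other symbol self-loops. The accepting set is {s0, s1}.
        a   b   c  
>* s0   s0  s0  s1 
 * s1   s1  s1  s2 
   s2   s2  s2  s2 
(> = start, * = accepting)

start=s0 accept=s0,s1 s0-a->s0 s0-b->s0 s0-c->s1 s1-a->s1 s1-b->s1 s1-c->s2 s2-a->s2 s2-b->s2 s2-c->s2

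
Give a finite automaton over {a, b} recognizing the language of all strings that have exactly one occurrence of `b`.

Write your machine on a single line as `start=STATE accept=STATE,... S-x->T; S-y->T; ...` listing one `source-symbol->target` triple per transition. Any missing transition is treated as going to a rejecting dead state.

Only the number of `b`s matters, and only up to 2. Make a chain s0 → s1 → s2 advanced by each `b` (with s2 absorbing); every other symbol self-loops. The accepting set is {s1}.
        a   b  
>  s0   s0  s1 
 * s1   s1  s2 
   s2   s2  s2 
(> = start, * = accepting)

start=s0; accept=s1; s0-a->s0; s0-b->s1; s1-a->s1; s1-b->s2; s2-a->s2; s2-b->s2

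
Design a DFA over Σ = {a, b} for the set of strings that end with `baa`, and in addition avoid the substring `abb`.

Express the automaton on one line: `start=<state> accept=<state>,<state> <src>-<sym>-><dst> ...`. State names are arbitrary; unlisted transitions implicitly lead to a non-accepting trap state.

start=S0 accept=S6 S0-a->S1 S0-b->S2 S1-a->S1 S1-b->S3 S2-a->S4 S2-b->S2 S3-a->S4 S3-b->S5 S4-a->S6 S4-b->S3 S5-a->S7 S5-b->S5 S6-a->S1 S6-b->S3 S7-a->S8 S7-b->S5 S8-a->S9 S8-b->S5 S9-a->S9 S9-b->S5

Build one automaton per condition and run them in lockstep. The first has 4 states tracking how much of the suffix `baa` has currently been matched; the second has 4 states tracking partial matches of the forbidden pattern `abb`. A product state is a pair (one from each), accepting exactly when both do.
A 10-state machine:
        a   b  
>  S0   S1  S2 
   S1   S1  S3 
   S2   S4  S2 
   S3   S4  S5 
   S4   S6  S3 
   S5   S7  S5 
 * S6   S1  S3 
   S7   S8  S5 
   S8   S9  S5 
   S9   S9  S5 
(> = start, * = accepting)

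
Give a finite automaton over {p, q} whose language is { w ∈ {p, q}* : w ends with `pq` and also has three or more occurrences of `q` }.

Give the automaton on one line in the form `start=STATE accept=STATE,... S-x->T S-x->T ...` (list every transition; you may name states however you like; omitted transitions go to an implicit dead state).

start=s0 accept=s9,s12 s0-p->s1 s0-q->s2 s1-p->s1 s1-q->s3 s2-p->s4 s2-q->s5 s3-p->s4 s3-q->s5 s4-p->s4 s4-q->s6 s5-p->s7 s5-q->s8 s6-p->s7 s6-q->s8 s7-p->s7 s7-q->s9 s8-p->s10 s8-q->s11 s9-p->s10 s9-q->s11 s10-p->s10 s10-q->s12 s11-p->s13 s11-q->s11 s12-p->s13 s12-q->s11 s13-p->s13 s13-q->s12

Run two small machines in parallel and take their product. The first has 3 states tracking how much of the suffix `pq` has currently been matched; the second has 5 states tracking the count of `q`s, saturating at 4. A product state is a pair (one from each), accepting exactly when both do.
A 14-state machine:
          p    q  
>  s0     s1   s2 
   s1     s1   s3 
   s2     s4   s5 
   s3     s4   s5 
   s4     s4   s6 
   s5     s7   s8 
   s6     s7   s8 
   s7     s7   s9 
   s8    s10  s11 
 * s9    s10  s11 
   s10   s10  s12 
   s11   s13  s11 
 * s12   s13  s11 
   s13   s13  s12 
(> = start, * = accepting)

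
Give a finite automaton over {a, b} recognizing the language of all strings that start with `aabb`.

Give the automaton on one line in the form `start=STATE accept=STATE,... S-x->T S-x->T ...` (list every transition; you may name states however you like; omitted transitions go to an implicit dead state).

start=q0 accept=q4 q0-a->q1 q0-b->q5 q1-a->q2 q1-b->q5 q2-a->q5 q2-b->q3 q3-a->q5 q3-b->q4 q4-a->q4 q4-b->q4 q5-a->q5 q5-b->q5

Check the first 4 symbols one by one: q0 through q3 record how many have matched `aabb` so far; any wrong symbol goes to the dead state q5. After all 4 match we enter the accepting sink q4.
With 6 states:
        a   b  
>  q0   q1  q5 
   q1   q2  q5 
   q2   q5  q3 
   q3   q5  q4 
 * q4   q4  q4 
   q5   q5  q5 
(> = start, * = accepting)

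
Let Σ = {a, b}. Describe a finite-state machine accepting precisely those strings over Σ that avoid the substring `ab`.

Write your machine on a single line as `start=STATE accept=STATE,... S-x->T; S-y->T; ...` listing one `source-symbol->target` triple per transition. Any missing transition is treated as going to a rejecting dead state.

This is the complement of 'contains `ab`'. Use the same substring-matching states — q0 through q2 holding how much of `ab` has just been matched — but flip the accepting set: everything except the trap q2 accepts.
3 states suffice.
        a   b  
>* q0   q1  q0 
 * q1   q1  q2 
   q2   q2  q2 
(> = start, * = accepting)

start=q0; accept=q0,q1; q0-a->q1; q0-b->q0; q1-a->q1; q1-b->q2; q2-a->q2; q2-b->q2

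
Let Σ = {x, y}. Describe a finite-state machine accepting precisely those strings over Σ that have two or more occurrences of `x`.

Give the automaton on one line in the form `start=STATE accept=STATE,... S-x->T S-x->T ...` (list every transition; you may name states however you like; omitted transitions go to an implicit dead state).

Only the number of `x`s matters, and only up to 3. Make a chain S0 → S1 → S2 → S3 advanced by each `x` (with S3 absorbing); every other symbol self-loops. The accepting set is {S2, S3}.
4 states suffice.
        x   y  
>  S0   S1  S0 
   S1   S2  S1 
 * S2   S3  S2 
 * S3   S3  S3 
(> = start, * = accepting)

start=S0 accept=S2,S3 S0-x->S1 S0-y->S0 S1-x->S2 S1-y->S1 S2-x->S3 S2-y->S2 S3-x->S3 S3-y->S3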